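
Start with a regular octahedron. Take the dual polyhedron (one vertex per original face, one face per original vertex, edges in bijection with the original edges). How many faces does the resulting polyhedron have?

6

The base solid has V = 6, E = 12, F = 8.
The dual swaps V and F and preserves E: V′ = F = 8, E′ = E = 12, F′ = V = 6.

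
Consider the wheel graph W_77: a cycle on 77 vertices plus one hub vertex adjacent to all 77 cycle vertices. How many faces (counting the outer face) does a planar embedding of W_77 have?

W_77 has V = 77 + 1 = 78 vertices and E = 2·77 = 154 edges.
By Euler's formula F = 2 − V + E = 2 − 78 + 154 = 78.

78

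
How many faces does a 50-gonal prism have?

52

A prism on an n-gon has two n-gon bases and n rectangular sides: V = 2·50 = 100, E = 3·50 = 150, F = 50 + 2 = 52.
Check: V − E + F = 100 − 150 + 52 = 2.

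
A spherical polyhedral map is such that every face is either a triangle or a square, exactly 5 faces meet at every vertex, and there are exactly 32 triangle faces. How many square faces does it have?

6

Let x be the number of squares; then F = 32 + x.
Edge–face incidences: 2E = 3·32 + 4·x = 96 + 4x.
Every vertex has degree 5, so 5V = 2E.
Euler: V − E + F = 2 ⇒ (2E)/5 − E + (32 + x) = 2.
Multiply by 10: 2·(2E) − 5·(2E) + 10·(32 + x) = 20, i.e. 320 + 10x − 3·(96 + 4x) = 20.
Collecting terms: −2x + 32 = 20, so −2x = −12, so x = 6.
Then 2E = 96 + 4·6 = 120, so E = 60, V = 2E/5 = 24, F = 32 + 6 = 38.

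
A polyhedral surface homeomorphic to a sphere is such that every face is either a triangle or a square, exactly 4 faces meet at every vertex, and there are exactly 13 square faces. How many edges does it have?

38

Let x be the number of triangles; then F = 13 + x.
Edge–face incidences: 2E = 4·13 + 3·x = 52 + 3x.
Every vertex has degree 4, so 4V = 2E.
Euler: V − E + F = 2 ⇒ (2E)/4 − E + (13 + x) = 2.
Multiply by 8: 2·(2E) − 4·(2E) + 8·(13 + x) = 16, i.e. 104 + 8x − 2·(52 + 3x) = 16.
Collecting terms: 2x = 16, so x = 8.
Then 2E = 52 + 3·8 = 76, so E = 38, V = 2E/4 = 19, F = 13 + 8 = 21.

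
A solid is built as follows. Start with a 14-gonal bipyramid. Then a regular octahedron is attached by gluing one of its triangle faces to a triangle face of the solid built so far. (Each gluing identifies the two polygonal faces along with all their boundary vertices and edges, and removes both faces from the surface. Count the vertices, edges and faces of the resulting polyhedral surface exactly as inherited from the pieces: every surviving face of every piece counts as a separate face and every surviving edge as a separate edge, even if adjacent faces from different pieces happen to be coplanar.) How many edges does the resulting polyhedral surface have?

A 14-gonal bipyramid: V=16, E=42, F=28.
Attach a regular octahedron (V=6, E=12, F=8) along a 3-gon: merge 3 vertices and 3 edges, delete both glued faces → V=19, E=51, F=34.
Check: V − E + F = 19 − 51 + 34 = 2.

51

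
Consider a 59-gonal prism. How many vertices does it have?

118

A prism on an n-gon has two n-gon bases and n rectangular sides: V = 2·59 = 118, E = 3·59 = 177, F = 59 + 2 = 61.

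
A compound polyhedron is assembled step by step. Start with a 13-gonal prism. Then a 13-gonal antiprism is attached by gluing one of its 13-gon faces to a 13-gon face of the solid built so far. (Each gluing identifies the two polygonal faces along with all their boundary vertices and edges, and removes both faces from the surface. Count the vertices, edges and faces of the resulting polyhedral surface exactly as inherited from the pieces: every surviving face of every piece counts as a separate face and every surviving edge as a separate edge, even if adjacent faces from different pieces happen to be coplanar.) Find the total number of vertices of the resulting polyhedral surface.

A 13-gonal prism: V=26, E=39, F=15.
Attach a 13-gonal antiprism (V=26, E=52, F=28) along a 13-gon: merge 13 vertices and 13 edges, delete both glued faces → V=39, E=78, F=41.
Check: V − E + F = 39 − 78 + 41 = 2.

39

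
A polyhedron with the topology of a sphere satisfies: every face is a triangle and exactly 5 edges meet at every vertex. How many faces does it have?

Each face has 3 edges and each edge borders two faces, so 2E = 3F.
Each vertex has degree 5, so 5V = 2E and hence V = 3F/5.
Euler: V − E + F = 2 ⇒ (3F/5) − (3F/2) + F = 2.
Multiply by 10: (6 − 15 + 10)F = 20, i.e. 1F = 20.
So F = 20, E = 3·20/2 = 30, V = 3·20/5 = 12.

20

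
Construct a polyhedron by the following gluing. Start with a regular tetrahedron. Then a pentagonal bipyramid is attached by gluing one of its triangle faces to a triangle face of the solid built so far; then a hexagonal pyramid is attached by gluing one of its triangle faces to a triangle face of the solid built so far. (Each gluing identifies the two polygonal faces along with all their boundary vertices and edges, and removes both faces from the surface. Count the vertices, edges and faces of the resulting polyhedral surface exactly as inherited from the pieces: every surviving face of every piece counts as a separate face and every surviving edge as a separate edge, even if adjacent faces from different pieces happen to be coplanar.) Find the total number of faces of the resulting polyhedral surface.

17

A regular tetrahedron: V=4, E=6, F=4.
Attach a pentagonal bipyramid (V=7, E=15, F=10) along a 3-gon: merge 3 vertices and 3 edges, delete both glued faces → V=8, E=18, F=12.
Attach a hexagonal pyramid (V=7, E=12, F=7) along a 3-gon: merge 3 vertices and 3 edges, delete both glued faces → V=12, E=27, F=17.
Check: V − E + F = 12 − 27 + 17 = 2.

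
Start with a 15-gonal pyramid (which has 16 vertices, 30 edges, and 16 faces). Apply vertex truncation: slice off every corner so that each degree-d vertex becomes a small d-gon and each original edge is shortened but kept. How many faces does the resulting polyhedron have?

Truncation replaces each original edge-end by a new vertex, so V′ = 2E = 60.
Each original edge survives, and each old vertex of degree d contributes d new edges; summing degrees gives Σd = 2E, so E′ = E + 2E = 3E = 90.
Each original face survives and each original vertex becomes one new face: F′ = F + V = 32.

32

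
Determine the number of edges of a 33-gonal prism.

A prism on an n-gon has two n-gon bases and n rectangular sides: V = 2·33 = 66, E = 3·33 = 99, F = 33 + 2 = 35.

99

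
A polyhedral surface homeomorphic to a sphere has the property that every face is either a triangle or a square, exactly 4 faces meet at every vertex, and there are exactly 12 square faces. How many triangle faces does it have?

8

Let x be the number of triangles; then F = 12 + x.
Edge–face incidences: 2E = 4·12 + 3·x = 48 + 3x.
Every vertex has degree 4, so 4V = 2E.
Euler: V − E + F = 2 ⇒ (2E)/4 − E + (12 + x) = 2.
Multiply by 8: 2·(2E) − 4·(2E) + 8·(12 + x) = 16, i.e. 96 + 8x − 2·(48 + 3x) = 16.
Collecting terms: 2x = 16, so x = 8.
Then 2E = 48 + 3·8 = 72, so E = 36, V = 2E/4 = 18, F = 12 + 8 = 20.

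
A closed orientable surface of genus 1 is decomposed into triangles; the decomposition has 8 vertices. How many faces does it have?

16

χ = 2 − 2·1 = 0, and every face is a triangle so 3F = 2E.
V − E + F = 0 with E = 3F/2 gives 8 − (3/2 − 1)·F = 0, so F = 16 and E = 24.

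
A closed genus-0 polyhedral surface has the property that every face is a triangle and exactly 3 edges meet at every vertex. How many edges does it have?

Each face has 3 edges and each edge borders two faces, so 2E = 3F.
Each vertex has degree 3, so 3V = 2E and hence V = 3F/3.
Euler: V − E + F = 2 ⇒ (3F/3) − (3F/2) + F = 2.
Multiply by 6: (6 − 9 + 6)F = 12, i.e. 3F = 12.
So F = 4, E = 3·4/2 = 6, V = 3·4/3 = 4.

6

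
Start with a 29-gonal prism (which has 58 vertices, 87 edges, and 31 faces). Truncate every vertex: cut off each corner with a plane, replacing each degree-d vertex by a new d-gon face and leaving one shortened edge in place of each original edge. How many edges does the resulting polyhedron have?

Truncation replaces each original edge-end by a new vertex, so V′ = 2E = 174.
Each original edge survives, and each old vertex of degree d contributes d new edges; summing degrees gives Σd = 2E, so E′ = E + 2E = 3E = 261.
Each original face survives and each original vertex becomes one new face: F′ = F + V = 89.

261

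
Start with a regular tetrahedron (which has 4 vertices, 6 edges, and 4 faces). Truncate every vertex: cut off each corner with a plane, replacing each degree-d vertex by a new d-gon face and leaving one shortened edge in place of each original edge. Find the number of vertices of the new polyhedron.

Truncation replaces each original edge-end by a new vertex, so V′ = 2E = 12.
Each original edge survives, and each old vertex of degree d contributes d new edges; summing degrees gives Σd = 2E, so E′ = E + 2E = 3E = 18.
Each original face survives and each original vertex becomes one new face: F′ = F + V = 8.

12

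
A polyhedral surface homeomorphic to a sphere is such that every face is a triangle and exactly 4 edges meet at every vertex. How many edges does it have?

Each face has 3 edges and each edge borders two faces, so 2E = 3F.
Each vertex has degree 4, so 4V = 2E and hence V = 3F/4.
Euler: V − E + F = 2 ⇒ (3F/4) − (3F/2) + F = 2.
Multiply by 8: (6 − 12 + 8)F = 16, i.e. 2F = 16.
So F = 8, E = 3·8/2 = 12, V = 3·8/4 = 6.

12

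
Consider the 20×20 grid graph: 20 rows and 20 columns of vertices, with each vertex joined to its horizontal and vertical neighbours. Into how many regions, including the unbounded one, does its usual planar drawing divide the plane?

362

The grid has V = 20·20 = 400 vertices and E = 20·19 + 20·19 = 760 edges.
F = 2 − V + E = 2 − 400 + 760 = 362.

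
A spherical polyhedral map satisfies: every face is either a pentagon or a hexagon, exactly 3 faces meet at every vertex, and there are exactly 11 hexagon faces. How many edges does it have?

63

Let x be the number of pentagons; then F = 11 + x.
Edge–face incidences: 2E = 6·11 + 5·x = 66 + 5x.
Every vertex has degree 3, so 3V = 2E.
Euler: V − E + F = 2 ⇒ (2E)/3 − E + (11 + x) = 2.
Multiply by 6: 2·(2E) − 3·(2E) + 6·(11 + x) = 12, i.e. 66 + 6x − (66 + 5x) = 12.
Collecting terms: x = 12.
Then 2E = 66 + 5·12 = 126, so E = 63, V = 2E/3 = 42, F = 11 + 12 = 23.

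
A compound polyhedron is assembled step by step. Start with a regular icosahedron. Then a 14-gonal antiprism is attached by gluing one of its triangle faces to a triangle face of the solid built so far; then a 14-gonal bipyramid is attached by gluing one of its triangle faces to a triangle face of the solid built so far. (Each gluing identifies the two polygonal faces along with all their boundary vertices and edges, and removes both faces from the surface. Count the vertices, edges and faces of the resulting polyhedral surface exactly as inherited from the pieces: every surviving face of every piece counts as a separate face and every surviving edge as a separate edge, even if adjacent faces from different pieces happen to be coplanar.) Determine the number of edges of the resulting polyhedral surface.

A regular icosahedron: V=12, E=30, F=20.
Attach a 14-gonal antiprism (V=28, E=56, F=30) along a 3-gon: merge 3 vertices and 3 edges, delete both glued faces → V=37, E=83, F=48.
Attach a 14-gonal bipyramid (V=16, E=42, F=28) along a 3-gon: merge 3 vertices and 3 edges, delete both glued faces → V=50, E=122, F=74.
Check: V − E + F = 50 − 122 + 74 = 2.

122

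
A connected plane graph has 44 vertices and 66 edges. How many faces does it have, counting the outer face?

24

Euler's formula for a connected plane graph: V − E + F = 2, so F = 2 − 44 + 66 = 24.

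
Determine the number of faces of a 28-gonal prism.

A prism on an n-gon has two n-gon bases and n rectangular sides: V = 2·28 = 56, E = 3·28 = 84, F = 28 + 2 = 30.

30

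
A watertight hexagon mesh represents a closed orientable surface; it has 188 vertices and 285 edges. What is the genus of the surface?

2

Every face is a hexagon and each edge borders two faces, so 6F = 2·285, giving F = 95.
χ = V − E + F = 188 − 285 + 95 = -2.
For a closed orientable surface χ = 2 − 2g, so g = (2 − (-2))/2 = 2.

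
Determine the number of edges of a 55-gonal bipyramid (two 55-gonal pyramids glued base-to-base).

A bipyramid over an n-gon has 2n triangular faces and n + 2 vertices: V = 55 + 2 = 57, E = 3·55 = 165, F = 2·55 = 110.

165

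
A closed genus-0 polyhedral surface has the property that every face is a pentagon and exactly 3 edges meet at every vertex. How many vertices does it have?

Each face has 5 edges and each edge borders two faces, so 2E = 5F.
Each vertex has degree 3, so 3V = 2E and hence V = 5F/3.
Euler: V − E + F = 2 ⇒ (5F/3) − (5F/2) + F = 2.
Multiply by 6: (10 − 15 + 6)F = 12, i.e. 1F = 12.
So F = 12, E = 5·12/2 = 30, V = 5·12/3 = 20.

20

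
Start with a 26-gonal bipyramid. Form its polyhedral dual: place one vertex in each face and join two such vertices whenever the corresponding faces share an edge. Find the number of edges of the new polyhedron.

The base solid has V = 28, E = 78, F = 52.
The dual swaps V and F and preserves E: V′ = F = 52, E′ = E = 78, F′ = V = 28.

78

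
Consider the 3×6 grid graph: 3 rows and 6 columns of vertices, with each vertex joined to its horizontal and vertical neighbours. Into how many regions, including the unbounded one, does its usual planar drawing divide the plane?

The grid has V = 3·6 = 18 vertices and E = 3·5 + 6·2 = 27 edges.
F = 2 − V + E = 2 − 18 + 27 = 11.

11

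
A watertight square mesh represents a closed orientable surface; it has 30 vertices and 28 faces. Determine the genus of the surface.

Every face is a square, so 2E = 4·28 = 112, giving E = 56.
χ = V − E + F = 30 − 56 + 28 = 2.
For a closed orientable surface χ = 2 − 2g, so g = (2 − (2))/2 = 0.

0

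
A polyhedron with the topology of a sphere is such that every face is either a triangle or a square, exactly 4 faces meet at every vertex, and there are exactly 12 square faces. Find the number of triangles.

Let x be the number of triangles; then F = 12 + x.
Edge–face incidences: 2E = 4·12 + 3·x = 48 + 3x.
Every vertex has degree 4, so 4V = 2E.
Euler: V − E + F = 2 ⇒ (2E)/4 − E + (12 + x) = 2.
Multiply by 8: 2·(2E) − 4·(2E) + 8·(12 + x) = 16, i.e. 96 + 8x − 2·(48 + 3x) = 16.
Collecting terms: 2x = 16, so x = 8.
Then 2E = 48 + 3·8 = 72, so E = 36, V = 2E/4 = 18, F = 12 + 8 = 20.

8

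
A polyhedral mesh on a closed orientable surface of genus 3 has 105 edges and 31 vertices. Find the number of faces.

70

For a closed orientable surface of genus 3, χ = 2 − 2·3 = -4.
F = -4 − V + E = -4 − 31 + 105 = 70.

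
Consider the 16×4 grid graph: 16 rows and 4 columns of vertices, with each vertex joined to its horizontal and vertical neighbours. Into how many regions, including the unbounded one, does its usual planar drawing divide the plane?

46

The grid has V = 16·4 = 64 vertices and E = 16·3 + 4·15 = 108 edges.
F = 2 − V + E = 2 − 64 + 108 = 46.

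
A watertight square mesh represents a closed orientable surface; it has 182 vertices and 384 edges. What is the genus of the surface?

Every face is a square and each edge borders two faces, so 4F = 2·384, giving F = 192.
χ = V − E + F = 182 − 384 + 192 = -10.
For a closed orientable surface χ = 2 − 2g, so g = (2 − (-10))/2 = 6.

6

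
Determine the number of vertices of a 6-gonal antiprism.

12

An antiprism on an n-gon has two n-gon caps and 2n triangles: V = 2·6 = 12, E = 4·6 = 24, F = 2·6 + 2 = 14.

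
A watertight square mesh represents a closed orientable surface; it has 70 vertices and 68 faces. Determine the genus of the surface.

Every face is a square, so 2E = 4·68 = 272, giving E = 136.
χ = V − E + F = 70 − 136 + 68 = 2.
For a closed orientable surface χ = 2 − 2g, so g = (2 − (2))/2 = 0.

0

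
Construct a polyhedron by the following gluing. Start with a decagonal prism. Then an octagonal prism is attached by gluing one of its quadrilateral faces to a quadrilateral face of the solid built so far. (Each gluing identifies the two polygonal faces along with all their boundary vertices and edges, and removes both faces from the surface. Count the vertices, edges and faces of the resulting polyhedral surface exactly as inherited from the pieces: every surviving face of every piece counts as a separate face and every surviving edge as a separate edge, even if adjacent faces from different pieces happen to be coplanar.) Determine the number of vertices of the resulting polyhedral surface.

A decagonal prism: V=20, E=30, F=12.
Attach an octagonal prism (V=16, E=24, F=10) along a 4-gon: merge 4 vertices and 4 edges, delete both glued faces → V=32, E=50, F=20.
Check: V − E + F = 32 − 50 + 20 = 2.

32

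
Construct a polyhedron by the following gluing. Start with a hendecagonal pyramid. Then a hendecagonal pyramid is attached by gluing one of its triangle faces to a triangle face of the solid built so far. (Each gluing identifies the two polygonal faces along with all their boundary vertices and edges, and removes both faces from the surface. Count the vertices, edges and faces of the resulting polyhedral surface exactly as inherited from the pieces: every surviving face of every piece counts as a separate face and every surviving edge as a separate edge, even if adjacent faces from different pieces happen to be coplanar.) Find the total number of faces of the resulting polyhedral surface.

A hendecagonal pyramid: V=12, E=22, F=12.
Attach a hendecagonal pyramid (V=12, E=22, F=12) along a 3-gon: merge 3 vertices and 3 edges, delete both glued faces → V=21, E=41, F=22.
Check: V − E + F = 21 − 41 + 22 = 2.

22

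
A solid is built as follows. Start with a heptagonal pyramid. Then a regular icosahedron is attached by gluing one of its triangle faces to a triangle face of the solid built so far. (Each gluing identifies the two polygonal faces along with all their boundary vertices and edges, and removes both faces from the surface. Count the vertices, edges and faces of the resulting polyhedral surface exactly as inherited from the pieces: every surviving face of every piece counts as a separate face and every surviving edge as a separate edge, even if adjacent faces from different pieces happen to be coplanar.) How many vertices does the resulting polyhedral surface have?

A heptagonal pyramid: V=8, E=14, F=8.
Attach a regular icosahedron (V=12, E=30, F=20) along a 3-gon: merge 3 vertices and 3 edges, delete both glued faces → V=17, E=41, F=26.
Check: V − E + F = 17 − 41 + 26 = 2.

17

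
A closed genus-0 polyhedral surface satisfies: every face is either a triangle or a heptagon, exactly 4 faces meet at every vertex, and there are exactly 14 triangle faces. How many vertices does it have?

Let x be the number of heptagons; then F = 14 + x.
Edge–face incidences: 2E = 3·14 + 7·x = 42 + 7x.
Every vertex has degree 4, so 4V = 2E.
Euler: V − E + F = 2 ⇒ (2E)/4 − E + (14 + x) = 2.
Multiply by 8: 2·(2E) − 4·(2E) + 8·(14 + x) = 16, i.e. 112 + 8x − 2·(42 + 7x) = 16.
Collecting terms: −6x + 28 = 16, so −6x = −12, so x = 2.
Then 2E = 42 + 7·2 = 56, so E = 28, V = 2E/4 = 14, F = 14 + 2 = 16.

14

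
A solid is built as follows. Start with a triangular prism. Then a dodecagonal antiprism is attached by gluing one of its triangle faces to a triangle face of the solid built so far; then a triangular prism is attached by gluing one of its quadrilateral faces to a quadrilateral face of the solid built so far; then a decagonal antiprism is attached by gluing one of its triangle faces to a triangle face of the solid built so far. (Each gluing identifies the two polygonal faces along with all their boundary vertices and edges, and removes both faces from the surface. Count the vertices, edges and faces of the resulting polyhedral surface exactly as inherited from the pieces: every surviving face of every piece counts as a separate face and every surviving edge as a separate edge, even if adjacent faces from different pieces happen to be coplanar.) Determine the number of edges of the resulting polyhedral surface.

A triangular prism: V=6, E=9, F=5.
Attach a dodecagonal antiprism (V=24, E=48, F=26) along a 3-gon: merge 3 vertices and 3 edges, delete both glued faces → V=27, E=54, F=29.
Attach a triangular prism (V=6, E=9, F=5) along a 4-gon: merge 4 vertices and 4 edges, delete both glued faces → V=29, E=59, F=32.
Attach a decagonal antiprism (V=20, E=40, F=22) along a 3-gon: merge 3 vertices and 3 edges, delete both glued faces → V=46, E=96, F=52.
Check: V − E + F = 46 − 96 + 52 = 2.

96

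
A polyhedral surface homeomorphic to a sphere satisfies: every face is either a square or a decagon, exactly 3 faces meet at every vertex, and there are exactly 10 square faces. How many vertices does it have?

20

Let x be the number of decagons; then F = 10 + x.
Edge–face incidences: 2E = 4·10 + 10·x = 40 + 10x.
Every vertex has degree 3, so 3V = 2E.
Euler: V − E + F = 2 ⇒ (2E)/3 − E + (10 + x) = 2.
Multiply by 6: 2·(2E) − 3·(2E) + 6·(10 + x) = 12, i.e. 60 + 6x − (40 + 10x) = 12.
Collecting terms: −4x + 20 = 12, so −4x = −8, so x = 2.
Then 2E = 40 + 10·2 = 60, so E = 30, V = 2E/3 = 20, F = 10 + 2 = 12.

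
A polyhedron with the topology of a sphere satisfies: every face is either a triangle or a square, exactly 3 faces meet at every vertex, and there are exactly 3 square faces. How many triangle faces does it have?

2

Let x be the number of triangles; then F = 3 + x.
Edge–face incidences: 2E = 4·3 + 3·x = 12 + 3x.
Every vertex has degree 3, so 3V = 2E.
Euler: V − E + F = 2 ⇒ (2E)/3 − E + (3 + x) = 2.
Multiply by 6: 2·(2E) − 3·(2E) + 6·(3 + x) = 12, i.e. 18 + 6x − (12 + 3x) = 12.
Collecting terms: 3x + 6 = 12, so 3x = 6, so x = 2.
Then 2E = 12 + 3·2 = 18, so E = 9, V = 2E/3 = 6, F = 3 + 2 = 5.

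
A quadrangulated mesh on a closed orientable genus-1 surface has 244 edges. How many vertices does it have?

122

χ = 2 − 2·1 = 0, and every face is a square so 4F = 2E.
F = 2E/4 = 122. Then V = 0 + E − F = 0 + 244 − 122 = 122.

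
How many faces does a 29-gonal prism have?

31

A prism on an n-gon has two n-gon bases and n rectangular sides: V = 2·29 = 58, E = 3·29 = 87, F = 29 + 2 = 31.
Check: V − E + F = 58 − 87 + 31 = 2.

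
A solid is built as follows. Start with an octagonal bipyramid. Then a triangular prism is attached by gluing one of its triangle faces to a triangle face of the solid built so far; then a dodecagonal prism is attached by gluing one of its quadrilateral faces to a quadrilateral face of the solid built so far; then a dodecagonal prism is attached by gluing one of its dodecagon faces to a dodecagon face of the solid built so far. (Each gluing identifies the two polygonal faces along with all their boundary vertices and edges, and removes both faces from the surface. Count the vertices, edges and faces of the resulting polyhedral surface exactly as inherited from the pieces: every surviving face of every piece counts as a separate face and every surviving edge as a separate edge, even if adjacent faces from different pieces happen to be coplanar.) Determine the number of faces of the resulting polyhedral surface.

An octagonal bipyramid: V=10, E=24, F=16.
Attach a triangular prism (V=6, E=9, F=5) along a 3-gon: merge 3 vertices and 3 edges, delete both glued faces → V=13, E=30, F=19.
Attach a dodecagonal prism (V=24, E=36, F=14) along a 4-gon: merge 4 vertices and 4 edges, delete both glued faces → V=33, E=62, F=31.
Attach a dodecagonal prism (V=24, E=36, F=14) along a 12-gon: merge 12 vertices and 12 edges, delete both glued faces → V=45, E=86, F=43.
Check: V − E + F = 45 − 86 + 43 = 2.

43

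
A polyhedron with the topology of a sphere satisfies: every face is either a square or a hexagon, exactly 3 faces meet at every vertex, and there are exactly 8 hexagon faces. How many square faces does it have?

6

Let x be the number of squares; then F = 8 + x.
Edge–face incidences: 2E = 6·8 + 4·x = 48 + 4x.
Every vertex has degree 3, so 3V = 2E.
Euler: V − E + F = 2 ⇒ (2E)/3 − E + (8 + x) = 2.
Multiply by 6: 2·(2E) − 3·(2E) + 6·(8 + x) = 12, i.e. 48 + 6x − (48 + 4x) = 12.
Collecting terms: 2x = 12, so x = 6.
Then 2E = 48 + 4·6 = 72, so E = 36, V = 2E/3 = 24, F = 8 + 6 = 14.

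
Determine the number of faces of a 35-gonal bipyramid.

70

A bipyramid over an n-gon has 2n triangular faces and n + 2 vertices: V = 35 + 2 = 37, E = 3·35 = 105, F = 2·35 = 70.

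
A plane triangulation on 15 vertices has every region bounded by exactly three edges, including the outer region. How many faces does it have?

26

In a plane triangulation 3F = 2E and V − E + F = 2, so F = 2V − 4 = 2·15 − 4 = 26.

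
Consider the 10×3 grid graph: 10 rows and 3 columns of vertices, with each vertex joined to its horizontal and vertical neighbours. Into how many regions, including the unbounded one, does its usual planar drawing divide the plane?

The grid has V = 10·3 = 30 vertices and E = 10·2 + 3·9 = 47 edges.
F = 2 − V + E = 2 − 30 + 47 = 19.

19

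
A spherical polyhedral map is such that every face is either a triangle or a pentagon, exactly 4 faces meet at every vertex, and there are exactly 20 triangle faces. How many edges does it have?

60

Let x be the number of pentagons; then F = 20 + x.
Edge–face incidences: 2E = 3·20 + 5·x = 60 + 5x.
Every vertex has degree 4, so 4V = 2E.
Euler: V − E + F = 2 ⇒ (2E)/4 − E + (20 + x) = 2.
Multiply by 8: 2·(2E) − 4·(2E) + 8·(20 + x) = 16, i.e. 160 + 8x − 2·(60 + 5x) = 16.
Collecting terms: −2x + 40 = 16, so −2x = −24, so x = 12.
Then 2E = 60 + 5·12 = 120, so E = 60, V = 2E/4 = 30, F = 20 + 12 = 32.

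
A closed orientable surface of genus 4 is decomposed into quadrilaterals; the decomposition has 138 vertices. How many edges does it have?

χ = 2 − 2·4 = -6, and every face is a square so 4F = 2E.
V − E + F = -6 with E = 4F/2 gives 138 − (4/2 − 1)·F = -6, so F = 144 and E = 288.

288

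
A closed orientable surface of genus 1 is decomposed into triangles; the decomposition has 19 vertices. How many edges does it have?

57

χ = 2 − 2·1 = 0, and every face is a triangle so 3F = 2E.
V − E + F = 0 with E = 3F/2 gives 19 − (3/2 − 1)·F = 0, so F = 38 and E = 57.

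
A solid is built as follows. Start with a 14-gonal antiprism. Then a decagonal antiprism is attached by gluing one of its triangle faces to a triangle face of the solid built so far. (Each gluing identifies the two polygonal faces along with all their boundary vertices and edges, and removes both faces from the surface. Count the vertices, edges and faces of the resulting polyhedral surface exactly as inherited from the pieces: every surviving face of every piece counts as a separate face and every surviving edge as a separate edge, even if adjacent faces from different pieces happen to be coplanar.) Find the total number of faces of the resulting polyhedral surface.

50

A 14-gonal antiprism: V=28, E=56, F=30.
Attach a decagonal antiprism (V=20, E=40, F=22) along a 3-gon: merge 3 vertices and 3 edges, delete both glued faces → V=45, E=93, F=50.
Check: V − E + F = 45 − 93 + 50 = 2.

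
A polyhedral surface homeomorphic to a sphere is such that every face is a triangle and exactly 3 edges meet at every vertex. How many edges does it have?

Each face has 3 edges and each edge borders two faces, so 2E = 3F.
Each vertex has degree 3, so 3V = 2E and hence V = 3F/3.
Euler: V − E + F = 2 ⇒ (3F/3) − (3F/2) + F = 2.
Multiply by 6: (6 − 9 + 6)F = 12, i.e. 3F = 12.
So F = 4, E = 3·4/2 = 6, V = 3·4/3 = 4.

6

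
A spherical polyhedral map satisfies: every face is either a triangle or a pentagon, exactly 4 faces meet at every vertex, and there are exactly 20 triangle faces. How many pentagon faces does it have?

12

Let x be the number of pentagons; then F = 20 + x.
Edge–face incidences: 2E = 3·20 + 5·x = 60 + 5x.
Every vertex has degree 4, so 4V = 2E.
Euler: V − E + F = 2 ⇒ (2E)/4 − E + (20 + x) = 2.
Multiply by 8: 2·(2E) − 4·(2E) + 8·(20 + x) = 16, i.e. 160 + 8x − 2·(60 + 5x) = 16.
Collecting terms: −2x + 40 = 16, so −2x = −24, so x = 12.
Then 2E = 60 + 5·12 = 120, so E = 60, V = 2E/4 = 30, F = 20 + 12 = 32.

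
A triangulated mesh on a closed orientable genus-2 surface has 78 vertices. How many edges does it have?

χ = 2 − 2·2 = -2, and every face is a triangle so 3F = 2E.
V − E + F = -2 with E = 3F/2 gives 78 − (3/2 − 1)·F = -2, so F = 160 and E = 240.

240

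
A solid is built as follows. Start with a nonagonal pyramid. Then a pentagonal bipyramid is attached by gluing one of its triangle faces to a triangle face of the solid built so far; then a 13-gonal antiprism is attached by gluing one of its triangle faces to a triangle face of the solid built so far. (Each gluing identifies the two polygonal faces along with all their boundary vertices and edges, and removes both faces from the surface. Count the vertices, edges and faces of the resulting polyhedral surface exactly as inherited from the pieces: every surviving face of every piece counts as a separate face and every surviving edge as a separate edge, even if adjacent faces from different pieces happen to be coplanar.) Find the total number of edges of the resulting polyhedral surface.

79

A nonagonal pyramid: V=10, E=18, F=10.
Attach a pentagonal bipyramid (V=7, E=15, F=10) along a 3-gon: merge 3 vertices and 3 edges, delete both glued faces → V=14, E=30, F=18.
Attach a 13-gonal antiprism (V=26, E=52, F=28) along a 3-gon: merge 3 vertices and 3 edges, delete both glued faces → V=37, E=79, F=44.
Check: V − E + F = 37 − 79 + 44 = 2.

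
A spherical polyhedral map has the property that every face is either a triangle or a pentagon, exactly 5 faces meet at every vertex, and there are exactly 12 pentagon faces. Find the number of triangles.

Let x be the number of triangles; then F = 12 + x.
Edge–face incidences: 2E = 5·12 + 3·x = 60 + 3x.
Every vertex has degree 5, so 5V = 2E.
Euler: V − E + F = 2 ⇒ (2E)/5 − E + (12 + x) = 2.
Multiply by 10: 2·(2E) − 5·(2E) + 10·(12 + x) = 20, i.e. 120 + 10x − 3·(60 + 3x) = 20.
Collecting terms: x − 60 = 20, so x = 80.
Then 2E = 60 + 3·80 = 300, so E = 150, V = 2E/5 = 60, F = 12 + 80 = 92.

80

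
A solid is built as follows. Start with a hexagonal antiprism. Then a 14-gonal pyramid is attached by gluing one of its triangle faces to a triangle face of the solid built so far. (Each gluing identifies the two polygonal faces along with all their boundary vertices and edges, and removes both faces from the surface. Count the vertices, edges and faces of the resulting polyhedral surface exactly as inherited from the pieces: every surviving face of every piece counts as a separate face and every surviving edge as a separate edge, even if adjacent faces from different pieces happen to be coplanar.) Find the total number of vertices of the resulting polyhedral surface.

A hexagonal antiprism: V=12, E=24, F=14.
Attach a 14-gonal pyramid (V=15, E=28, F=15) along a 3-gon: merge 3 vertices and 3 edges, delete both glued faces → V=24, E=49, F=27.
Check: V − E + F = 24 − 49 + 27 = 2.

24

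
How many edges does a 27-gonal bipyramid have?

A bipyramid over an n-gon has 2n triangular faces and n + 2 vertices: V = 27 + 2 = 29, E = 3·27 = 81, F = 2·27 = 54.

81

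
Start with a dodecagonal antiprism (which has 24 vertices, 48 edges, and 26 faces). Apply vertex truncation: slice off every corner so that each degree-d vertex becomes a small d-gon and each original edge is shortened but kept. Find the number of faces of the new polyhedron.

Truncation replaces each original edge-end by a new vertex, so V′ = 2E = 96.
Each original edge survives, and each old vertex of degree d contributes d new edges; summing degrees gives Σd = 2E, so E′ = E + 2E = 3E = 144.
Each original face survives and each original vertex becomes one new face: F′ = F + V = 50.

50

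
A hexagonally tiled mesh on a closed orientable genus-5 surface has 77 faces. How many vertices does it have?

146

χ = 2 − 2·5 = -8, and every face is a hexagon so 6F = 2E.
E = 6·77/2 = 231. Then V = -8 + E − F = -8 + 231 − 77 = 146.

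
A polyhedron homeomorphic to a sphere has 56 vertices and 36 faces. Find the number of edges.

Here V − E + F = 2.
E = V + F − (2) = 56 + 36 − (2) = 90.

90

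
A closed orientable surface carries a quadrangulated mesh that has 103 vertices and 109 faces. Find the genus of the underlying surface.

4

Every face is a square, so 2E = 4·109 = 436, giving E = 218.
χ = V − E + F = 103 − 218 + 109 = -6.
For a closed orientable surface χ = 2 − 2g, so g = (2 − (-6))/2 = 4.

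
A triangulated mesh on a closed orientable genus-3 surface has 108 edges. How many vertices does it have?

χ = 2 − 2·3 = -4, and every face is a triangle so 3F = 2E.
F = 2E/3 = 72. Then V = -4 + E − F = -4 + 108 − 72 = 32.

32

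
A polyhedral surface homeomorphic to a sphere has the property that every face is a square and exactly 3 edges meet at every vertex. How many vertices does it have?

8

Each face has 4 edges and each edge borders two faces, so 2E = 4F.
Each vertex has degree 3, so 3V = 2E and hence V = 4F/3.
Euler: V − E + F = 2 ⇒ (4F/3) − (4F/2) + F = 2.
Multiply by 6: (8 − 12 + 6)F = 12, i.e. 2F = 12.
So F = 6, E = 4·6/2 = 12, V = 4·6/3 = 8.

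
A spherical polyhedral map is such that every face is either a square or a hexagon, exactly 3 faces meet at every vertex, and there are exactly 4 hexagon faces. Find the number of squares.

6

Let x be the number of squares; then F = 4 + x.
Edge–face incidences: 2E = 6·4 + 4·x = 24 + 4x.
Every vertex has degree 3, so 3V = 2E.
Euler: V − E + F = 2 ⇒ (2E)/3 − E + (4 + x) = 2.
Multiply by 6: 2·(2E) − 3·(2E) + 6·(4 + x) = 12, i.e. 24 + 6x − (24 + 4x) = 12.
Collecting terms: 2x = 12, so x = 6.
Then 2E = 24 + 4·6 = 48, so E = 24, V = 2E/3 = 16, F = 4 + 6 = 10.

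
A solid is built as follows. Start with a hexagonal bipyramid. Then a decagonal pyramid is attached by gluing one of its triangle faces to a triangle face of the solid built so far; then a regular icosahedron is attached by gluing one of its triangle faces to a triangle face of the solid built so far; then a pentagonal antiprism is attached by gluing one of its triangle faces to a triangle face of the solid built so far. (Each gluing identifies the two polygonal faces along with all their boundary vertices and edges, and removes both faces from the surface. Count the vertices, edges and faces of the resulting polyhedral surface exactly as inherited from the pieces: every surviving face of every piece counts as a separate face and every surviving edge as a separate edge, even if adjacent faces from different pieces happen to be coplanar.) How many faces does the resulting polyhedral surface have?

A hexagonal bipyramid: V=8, E=18, F=12.
Attach a decagonal pyramid (V=11, E=20, F=11) along a 3-gon: merge 3 vertices and 3 edges, delete both glued faces → V=16, E=35, F=21.
Attach a regular icosahedron (V=12, E=30, F=20) along a 3-gon: merge 3 vertices and 3 edges, delete both glued faces → V=25, E=62, F=39.
Attach a pentagonal antiprism (V=10, E=20, F=12) along a 3-gon: merge 3 vertices and 3 edges, delete both glued faces → V=32, E=79, F=49.
Check: V − E + F = 32 − 79 + 49 = 2.

49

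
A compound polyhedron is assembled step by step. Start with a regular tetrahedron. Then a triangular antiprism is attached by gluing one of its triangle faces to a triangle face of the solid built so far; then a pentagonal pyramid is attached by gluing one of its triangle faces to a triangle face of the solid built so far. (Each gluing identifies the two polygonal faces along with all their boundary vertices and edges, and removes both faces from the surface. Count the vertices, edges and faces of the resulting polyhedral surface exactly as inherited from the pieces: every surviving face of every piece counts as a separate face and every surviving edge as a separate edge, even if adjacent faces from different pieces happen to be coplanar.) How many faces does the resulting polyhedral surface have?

A regular tetrahedron: V=4, E=6, F=4.
Attach a triangular antiprism (V=6, E=12, F=8) along a 3-gon: merge 3 vertices and 3 edges, delete both glued faces → V=7, E=15, F=10.
Attach a pentagonal pyramid (V=6, E=10, F=6) along a 3-gon: merge 3 vertices and 3 edges, delete both glued faces → V=10, E=22, F=14.
Check: V − E + F = 10 − 22 + 14 = 2.

14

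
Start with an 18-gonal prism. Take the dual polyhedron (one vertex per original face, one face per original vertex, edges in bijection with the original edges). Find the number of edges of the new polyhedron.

54

The base solid has V = 36, E = 54, F = 20.
The dual swaps V and F and preserves E: V′ = F = 20, E′ = E = 54, F′ = V = 36.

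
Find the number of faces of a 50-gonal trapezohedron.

100

The n-trapezohedron (dual of the n-antiprism) has V = 2·50 + 2 = 102, E = 4·50 = 200, F = 2·50 = 100.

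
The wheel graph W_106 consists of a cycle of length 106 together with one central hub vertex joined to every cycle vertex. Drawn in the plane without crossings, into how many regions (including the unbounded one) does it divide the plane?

W_106 has V = 106 + 1 = 107 vertices and E = 2·106 = 212 edges.
By Euler's formula F = 2 − V + E = 2 − 107 + 212 = 107.

107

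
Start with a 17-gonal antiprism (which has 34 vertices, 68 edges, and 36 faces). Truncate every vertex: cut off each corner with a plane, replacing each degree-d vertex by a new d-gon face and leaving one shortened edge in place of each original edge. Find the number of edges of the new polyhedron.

204

Truncation replaces each original edge-end by a new vertex, so V′ = 2E = 136.
Each original edge survives, and each old vertex of degree d contributes d new edges; summing degrees gives Σd = 2E, so E′ = E + 2E = 3E = 204.
Each original face survives and each original vertex becomes one new face: F′ = F + V = 70.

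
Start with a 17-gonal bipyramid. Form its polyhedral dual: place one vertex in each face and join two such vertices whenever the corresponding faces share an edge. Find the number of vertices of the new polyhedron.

The base solid has V = 19, E = 51, F = 34.
The dual swaps V and F and preserves E: V′ = F = 34, E′ = E = 51, F′ = V = 19.

34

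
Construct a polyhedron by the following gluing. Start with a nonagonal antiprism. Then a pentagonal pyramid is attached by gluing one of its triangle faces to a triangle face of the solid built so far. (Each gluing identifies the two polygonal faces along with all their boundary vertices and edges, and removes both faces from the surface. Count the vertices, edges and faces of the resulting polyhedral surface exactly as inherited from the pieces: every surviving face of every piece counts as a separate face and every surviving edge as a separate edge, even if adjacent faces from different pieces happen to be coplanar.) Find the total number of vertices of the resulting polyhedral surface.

A nonagonal antiprism: V=18, E=36, F=20.
Attach a pentagonal pyramid (V=6, E=10, F=6) along a 3-gon: merge 3 vertices and 3 edges, delete both glued faces → V=21, E=43, F=24.
Check: V − E + F = 21 − 43 + 24 = 2.

21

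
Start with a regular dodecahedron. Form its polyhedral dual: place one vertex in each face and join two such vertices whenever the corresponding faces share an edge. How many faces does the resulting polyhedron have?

20

The base solid has V = 20, E = 30, F = 12.
The dual swaps V and F and preserves E: V′ = F = 12, E′ = E = 30, F′ = V = 20.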